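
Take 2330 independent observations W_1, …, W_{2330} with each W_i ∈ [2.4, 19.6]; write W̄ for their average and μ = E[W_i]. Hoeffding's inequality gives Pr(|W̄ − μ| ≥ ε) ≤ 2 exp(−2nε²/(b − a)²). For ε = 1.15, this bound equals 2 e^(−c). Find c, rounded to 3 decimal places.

c = 2nε²/(b − a)² = 2·2330·1.15² / 17.2² = 20.8317.

20.832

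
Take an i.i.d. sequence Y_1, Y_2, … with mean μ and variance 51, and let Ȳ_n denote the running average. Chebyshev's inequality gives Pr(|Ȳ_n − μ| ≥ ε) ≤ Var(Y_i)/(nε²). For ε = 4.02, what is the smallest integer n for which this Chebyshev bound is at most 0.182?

Require 51/(n·4.02²) ≤ 0.182, i.e. n ≥ 51/(0.182·4.02²) = 17.340.
The smallest integer n is 18.

18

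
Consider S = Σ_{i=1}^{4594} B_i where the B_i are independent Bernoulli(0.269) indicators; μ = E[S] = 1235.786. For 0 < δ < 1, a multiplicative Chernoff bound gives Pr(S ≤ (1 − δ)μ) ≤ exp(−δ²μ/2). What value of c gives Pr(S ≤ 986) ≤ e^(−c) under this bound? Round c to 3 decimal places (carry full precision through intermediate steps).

Write 986 = (1 − δ)μ, so δ = 1 − 986/1235.786 = 0.2021272…
Then the exponent is δ²μ/2 = (μ − 986)²/(2μ) = 25.244276.

25.244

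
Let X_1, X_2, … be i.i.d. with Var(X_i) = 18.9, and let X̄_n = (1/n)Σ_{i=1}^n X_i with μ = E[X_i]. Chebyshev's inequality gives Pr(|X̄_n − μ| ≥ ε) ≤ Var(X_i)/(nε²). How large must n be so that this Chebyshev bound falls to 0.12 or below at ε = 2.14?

35

Require 18.9/(n·2.14²) ≤ 0.12, i.e. n ≥ 18.9/(0.12·2.14²) = 34.392.
The smallest integer n is 35.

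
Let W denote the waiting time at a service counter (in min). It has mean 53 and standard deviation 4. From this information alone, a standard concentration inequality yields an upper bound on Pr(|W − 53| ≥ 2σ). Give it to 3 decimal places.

0.250

Mean and variance are known, so Chebyshev's inequality applies.
Chebyshev: Pr(|W − μ| ≥ t) ≤ Var(W)/t².
Var(W) = σ² = 4² = 16.
t = 2·4 = 8.
Bound = 16 / 64 = 0.2500.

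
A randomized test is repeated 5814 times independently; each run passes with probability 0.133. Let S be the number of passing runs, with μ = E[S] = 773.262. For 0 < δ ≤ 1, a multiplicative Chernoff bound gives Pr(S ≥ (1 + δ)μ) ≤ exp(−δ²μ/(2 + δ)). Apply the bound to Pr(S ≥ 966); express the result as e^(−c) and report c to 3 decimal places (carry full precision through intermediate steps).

21.358

Write 966 = (1 + δ)μ, so δ = 966/773.262 − 1 = 0.2492532…
Then the exponent is δ²μ/(2 + δ) = (966 − μ)² / (μ·(2 + δ)) = 21.358448.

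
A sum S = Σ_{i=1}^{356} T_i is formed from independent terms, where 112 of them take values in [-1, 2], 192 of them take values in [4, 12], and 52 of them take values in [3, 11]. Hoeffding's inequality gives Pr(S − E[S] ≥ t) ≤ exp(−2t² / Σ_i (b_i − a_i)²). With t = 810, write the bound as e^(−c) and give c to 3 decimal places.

Σ(b_i − a_i)² = 112·3² + 192·8² + 52·8² = 16624.
c = 2t² / 16624 = 2·810² / 16624 = 78.9341.

78.934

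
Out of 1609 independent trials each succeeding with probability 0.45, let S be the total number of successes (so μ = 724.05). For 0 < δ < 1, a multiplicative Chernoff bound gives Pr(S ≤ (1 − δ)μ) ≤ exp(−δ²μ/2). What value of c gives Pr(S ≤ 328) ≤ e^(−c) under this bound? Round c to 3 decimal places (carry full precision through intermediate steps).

108.318

Write 328 = (1 − δ)μ, so δ = 1 − 328/724.05 = 0.5469926…
Then the exponent is δ²μ/2 = (μ − 328)²/(2μ) = 108.318212.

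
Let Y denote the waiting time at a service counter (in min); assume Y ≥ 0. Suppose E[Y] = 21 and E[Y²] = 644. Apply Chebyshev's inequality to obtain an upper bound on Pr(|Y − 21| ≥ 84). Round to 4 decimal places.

Var(Y) = E[Y²] − (E[Y])² = 644 − 441 = 203.
Chebyshev's inequality: Pr(|Y − μ| ≥ t) ≤ Var(Y)/t² = 203/7056 = 0.0288.

0.0288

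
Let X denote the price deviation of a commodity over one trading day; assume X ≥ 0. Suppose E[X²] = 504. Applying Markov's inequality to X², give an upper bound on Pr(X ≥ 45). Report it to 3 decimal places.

0.249

Since X ≥ 0, the event {X ≥ 45} is the same as {X² ≥ 2025}.
Markov's inequality applied to X² gives Pr(X² ≥ 2025) ≤ E[X²]/2025 = 504/2025 = 0.2489.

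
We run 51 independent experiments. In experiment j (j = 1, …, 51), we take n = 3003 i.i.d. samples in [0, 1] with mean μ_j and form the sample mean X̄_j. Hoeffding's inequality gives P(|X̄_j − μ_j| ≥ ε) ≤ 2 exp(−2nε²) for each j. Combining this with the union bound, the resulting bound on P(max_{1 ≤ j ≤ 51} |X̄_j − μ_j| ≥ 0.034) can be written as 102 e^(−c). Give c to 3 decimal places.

6.943

Union bound over the 51 events: P(max_{1 ≤ j ≤ 51} |X̄_j − μ_j| ≥ 0.034) ≤ 51·2·exp(−2nε²) = 102 exp(−2·3003·0.034²).
So c = 2·3003·0.034² = 6.9429.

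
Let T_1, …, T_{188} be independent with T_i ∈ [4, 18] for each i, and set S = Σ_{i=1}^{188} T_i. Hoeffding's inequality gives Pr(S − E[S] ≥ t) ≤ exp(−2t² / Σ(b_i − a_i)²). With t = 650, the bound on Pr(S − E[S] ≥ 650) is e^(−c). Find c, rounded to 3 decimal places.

22.932

Σ(b_i − a_i)² = 188·(14)² = 36848.
c = 2t²/36848 = 2·650²/36848 = 22.9320.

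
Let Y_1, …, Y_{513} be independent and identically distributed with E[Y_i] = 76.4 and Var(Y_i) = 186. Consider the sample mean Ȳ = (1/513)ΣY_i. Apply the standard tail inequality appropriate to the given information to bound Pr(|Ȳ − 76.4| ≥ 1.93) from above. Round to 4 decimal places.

0.0973

With mean and variance of each term known, Chebyshev's inequality bounds the deviation of the sum (or sample mean).
Var(Ȳ) = Var(Y_i)/n = 186/513 = 0.36257.
Chebyshev: Pr(|Ȳ − 76.4| ≥ 1.93) ≤ Var(Ȳ)/(1.93)² = 186/(513·1.93²) = 0.0973.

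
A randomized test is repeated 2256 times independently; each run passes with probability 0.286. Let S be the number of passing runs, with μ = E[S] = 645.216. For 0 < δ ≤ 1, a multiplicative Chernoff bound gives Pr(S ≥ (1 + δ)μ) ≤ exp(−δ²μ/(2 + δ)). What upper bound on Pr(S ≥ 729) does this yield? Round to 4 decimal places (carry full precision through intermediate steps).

0.0060

Write 729 = (1 + δ)μ, so δ = 729/645.216 − 1 = 0.1298542…
Then the exponent is δ²μ/(2 + δ) = (729 − μ)² / (μ·(2 + δ)) = 5.108192.
Bound = exp(−5.108192) = 0.00605.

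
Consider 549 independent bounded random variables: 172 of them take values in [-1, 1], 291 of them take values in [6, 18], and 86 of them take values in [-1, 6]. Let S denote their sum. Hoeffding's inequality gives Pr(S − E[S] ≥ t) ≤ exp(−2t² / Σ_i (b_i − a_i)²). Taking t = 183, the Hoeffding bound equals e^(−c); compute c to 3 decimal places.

Σ(b_i − a_i)² = 172·2² + 291·12² + 86·7² = 46806.
c = 2t² / 46806 = 2·183² / 46806 = 1.4310.

1.431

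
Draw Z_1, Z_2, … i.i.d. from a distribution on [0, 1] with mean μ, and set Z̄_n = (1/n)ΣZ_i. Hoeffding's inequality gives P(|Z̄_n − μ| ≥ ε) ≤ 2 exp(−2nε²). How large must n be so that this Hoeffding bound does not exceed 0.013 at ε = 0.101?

Require 2·exp(−2nε²) ≤ 0.013, i.e. 2nε² ≥ ln(2/0.013) = 5.035953.
So n ≥ 5.035953 / (2·0.101²) = 246.836.
The smallest integer n is 247.

247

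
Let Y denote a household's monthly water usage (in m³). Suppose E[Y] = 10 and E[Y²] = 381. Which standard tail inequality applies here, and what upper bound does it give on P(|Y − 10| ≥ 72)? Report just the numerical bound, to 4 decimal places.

0.0542

The first two moments determine the variance, so Chebyshev's inequality is the sharpest standard bound available.
Var(Y) = E[Y²] − (E[Y])² = 381 − 100 = 281.
Chebyshev's inequality: P(|Y − μ| ≥ t) ≤ Var(Y)/t² = 281/5184 = 0.0542.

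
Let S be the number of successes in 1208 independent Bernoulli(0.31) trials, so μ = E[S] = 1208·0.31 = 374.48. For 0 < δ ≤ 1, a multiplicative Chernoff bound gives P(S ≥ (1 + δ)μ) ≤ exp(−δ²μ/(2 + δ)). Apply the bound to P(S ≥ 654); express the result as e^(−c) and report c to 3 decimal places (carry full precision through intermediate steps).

75.968

Write 654 = (1 + δ)μ, so δ = 654/374.48 − 1 = 0.7464217…
Then the exponent is δ²μ/(2 + δ) = (654 − μ)² / (μ·(2 + δ)) = 75.967866.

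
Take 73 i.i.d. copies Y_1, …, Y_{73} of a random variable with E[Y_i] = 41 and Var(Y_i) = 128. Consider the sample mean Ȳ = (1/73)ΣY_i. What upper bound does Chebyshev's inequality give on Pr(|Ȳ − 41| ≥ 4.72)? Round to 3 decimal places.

0.079

Var(Ȳ) = Var(Y_i)/n = 128/73 = 1.7534.
Chebyshev: Pr(|Ȳ − 41| ≥ 4.72) ≤ Var(Ȳ)/(4.72)² = 128/(73·4.72²) = 0.0787.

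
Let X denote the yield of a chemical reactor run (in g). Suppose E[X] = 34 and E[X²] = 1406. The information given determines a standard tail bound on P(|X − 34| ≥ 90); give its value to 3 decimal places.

The first two moments determine the variance, so Chebyshev's inequality is the sharpest standard bound available.
Var(X) = E[X²] − (E[X])² = 1406 − 1156 = 250.
Chebyshev's inequality: P(|X − μ| ≥ t) ≤ Var(X)/t² = 250/8100 = 0.0309.

0.031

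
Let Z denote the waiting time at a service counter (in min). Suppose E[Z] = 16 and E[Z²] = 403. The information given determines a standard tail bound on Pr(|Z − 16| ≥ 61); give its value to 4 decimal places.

The first two moments determine the variance, so Chebyshev's inequality is the sharpest standard bound available.
Var(Z) = E[Z²] − (E[Z])² = 403 − 256 = 147.
Chebyshev's inequality: Pr(|Z − μ| ≥ t) ≤ Var(Z)/t² = 147/3721 = 0.0395.

0.0395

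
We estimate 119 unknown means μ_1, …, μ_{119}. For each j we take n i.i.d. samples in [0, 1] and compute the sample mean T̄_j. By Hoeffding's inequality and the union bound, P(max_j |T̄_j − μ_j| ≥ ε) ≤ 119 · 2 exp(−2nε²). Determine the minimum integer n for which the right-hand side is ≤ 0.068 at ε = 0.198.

Need 2·119·exp(−2nε²) ≤ 0.068, i.e. exp(−2nε²) ≤ 0.068/238.
So 2nε² ≥ ln(238/0.068) = 8.160518.
Hence n ≥ 8.160518/(2·0.198²) = 104.078.
The smallest integer n is 105.

105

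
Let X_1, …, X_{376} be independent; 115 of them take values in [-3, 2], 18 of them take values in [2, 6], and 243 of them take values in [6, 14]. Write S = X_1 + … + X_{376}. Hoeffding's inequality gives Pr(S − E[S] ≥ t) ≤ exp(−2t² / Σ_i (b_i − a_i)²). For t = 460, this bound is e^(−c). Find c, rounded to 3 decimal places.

22.613

Σ(b_i − a_i)² = 115·5² + 18·4² + 243·8² = 18715.
c = 2t² / 18715 = 2·460² / 18715 = 22.6129.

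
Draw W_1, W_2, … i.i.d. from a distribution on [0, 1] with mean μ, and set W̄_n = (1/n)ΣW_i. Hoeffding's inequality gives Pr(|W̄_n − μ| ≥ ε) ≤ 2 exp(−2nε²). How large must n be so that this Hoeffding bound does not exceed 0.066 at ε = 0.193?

46

Require 2·exp(−2nε²) ≤ 0.066, i.e. 2nε² ≥ ln(2/0.066) = 3.411248.
So n ≥ 3.411248 / (2·0.193²) = 45.790.
The smallest integer n is 46.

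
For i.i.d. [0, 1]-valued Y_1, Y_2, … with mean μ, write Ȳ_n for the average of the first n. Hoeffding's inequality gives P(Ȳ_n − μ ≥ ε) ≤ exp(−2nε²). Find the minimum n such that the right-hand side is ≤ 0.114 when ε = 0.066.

250

Require exp(−2nε²) ≤ 0.114, i.e. 2nε² ≥ ln(1/0.114) = 2.171557.
So n ≥ 2.171557 / (2·0.066²) = 249.260.
The smallest integer n is 250.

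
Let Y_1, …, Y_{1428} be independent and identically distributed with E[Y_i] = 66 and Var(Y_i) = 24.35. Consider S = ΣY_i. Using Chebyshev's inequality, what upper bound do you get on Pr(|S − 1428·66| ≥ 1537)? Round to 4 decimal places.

Var(S) = n·Var(Y_i) = 1428·24.35 = 34771.8.
Chebyshev: Pr(|S − 1428·66| ≥ 1537) ≤ Var(S)/1537² = 34771.8/2362369 = 0.0147.

0.0147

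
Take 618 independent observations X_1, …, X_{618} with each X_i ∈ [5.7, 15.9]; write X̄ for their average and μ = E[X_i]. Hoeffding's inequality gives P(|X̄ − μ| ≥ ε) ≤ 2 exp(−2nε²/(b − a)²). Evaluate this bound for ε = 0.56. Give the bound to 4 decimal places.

0.0482

Exponent: 2nε²/(b − a)² = 2·618·0.56² / 10.2² = 3.72558.
Bound = 2·exp(−3.72558) = 0.04820.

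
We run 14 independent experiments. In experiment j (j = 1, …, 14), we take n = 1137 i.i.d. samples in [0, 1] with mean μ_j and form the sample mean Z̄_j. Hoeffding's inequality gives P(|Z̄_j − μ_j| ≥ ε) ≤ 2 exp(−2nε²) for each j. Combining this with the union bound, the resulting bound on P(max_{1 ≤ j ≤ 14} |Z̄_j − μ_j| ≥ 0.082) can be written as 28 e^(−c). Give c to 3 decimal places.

Union bound over the 14 events: P(max_{1 ≤ j ≤ 14} |Z̄_j − μ_j| ≥ 0.082) ≤ 14·2·exp(−2nε²) = 28 exp(−2·1137·0.082²).
So c = 2·1137·0.082² = 15.2904.

15.290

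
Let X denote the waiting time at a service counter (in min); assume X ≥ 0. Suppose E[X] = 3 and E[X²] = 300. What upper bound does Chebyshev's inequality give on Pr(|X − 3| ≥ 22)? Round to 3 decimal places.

Var(X) = E[X²] − (E[X])² = 300 − 9 = 291.
Chebyshev's inequality: Pr(|X − μ| ≥ t) ≤ Var(X)/t² = 291/484 = 0.6012.

0.601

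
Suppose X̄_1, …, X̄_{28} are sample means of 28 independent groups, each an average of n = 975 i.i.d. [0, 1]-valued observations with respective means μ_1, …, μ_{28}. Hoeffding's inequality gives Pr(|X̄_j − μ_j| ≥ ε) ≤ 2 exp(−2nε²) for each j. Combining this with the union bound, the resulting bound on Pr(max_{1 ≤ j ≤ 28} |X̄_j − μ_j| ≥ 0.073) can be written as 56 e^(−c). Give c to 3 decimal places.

10.392

Union bound over the 28 events: Pr(max_{1 ≤ j ≤ 28} |X̄_j − μ_j| ≥ 0.073) ≤ 28·2·exp(−2nε²) = 56 exp(−2·975·0.073²).
So c = 2·975·0.073² = 10.3916.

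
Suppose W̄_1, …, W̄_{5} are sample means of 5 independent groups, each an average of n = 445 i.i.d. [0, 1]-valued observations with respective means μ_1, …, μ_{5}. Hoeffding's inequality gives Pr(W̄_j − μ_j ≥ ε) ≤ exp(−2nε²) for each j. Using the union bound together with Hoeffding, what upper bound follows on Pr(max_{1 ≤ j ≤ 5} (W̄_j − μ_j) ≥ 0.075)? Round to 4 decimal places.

Per-experiment Hoeffding bound: exp(−2·445·0.075²) = exp(−5.00625) = 0.006696.
Union bound over 5 events: 5·0.006696 = 0.03348.

0.0335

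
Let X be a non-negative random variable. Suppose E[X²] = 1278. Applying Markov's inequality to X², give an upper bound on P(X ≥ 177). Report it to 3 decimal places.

Since X ≥ 0, the event {X ≥ 177} is the same as {X² ≥ 31329}.
Markov's inequality applied to X² gives P(X² ≥ 31329) ≤ E[X²]/31329 = 1278/31329 = 0.0408.

0.041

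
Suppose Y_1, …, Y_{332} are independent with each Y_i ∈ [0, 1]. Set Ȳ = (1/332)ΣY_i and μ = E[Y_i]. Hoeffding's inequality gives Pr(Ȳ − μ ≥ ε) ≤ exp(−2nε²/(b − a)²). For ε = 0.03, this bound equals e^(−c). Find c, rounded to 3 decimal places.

0.598

c = 2nε²/(b − a)² = 2·332·0.03² / 1² = 0.5976.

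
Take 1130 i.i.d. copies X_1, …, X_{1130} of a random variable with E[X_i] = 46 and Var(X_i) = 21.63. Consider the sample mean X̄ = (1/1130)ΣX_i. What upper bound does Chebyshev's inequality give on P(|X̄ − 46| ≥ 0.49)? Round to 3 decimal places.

0.080

Var(X̄) = Var(X_i)/n = 21.63/1130 = 0.019142.
Chebyshev: P(|X̄ − 46| ≥ 0.49) ≤ Var(X̄)/(0.49)² = 21.63/(1130·0.49²) = 0.0797.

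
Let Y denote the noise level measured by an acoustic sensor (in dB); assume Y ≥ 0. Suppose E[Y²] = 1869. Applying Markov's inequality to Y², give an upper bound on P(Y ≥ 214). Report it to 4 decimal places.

Since Y ≥ 0, the event {Y ≥ 214} is the same as {Y² ≥ 45796}.
Markov's inequality applied to Y² gives P(Y² ≥ 45796) ≤ E[Y²]/45796 = 1869/45796 = 0.0408.

0.0408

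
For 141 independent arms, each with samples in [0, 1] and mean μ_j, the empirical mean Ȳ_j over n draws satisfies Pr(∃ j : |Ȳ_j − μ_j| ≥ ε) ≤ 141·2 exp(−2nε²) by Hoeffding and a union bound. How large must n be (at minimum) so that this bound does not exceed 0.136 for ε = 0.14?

Need 2·141·exp(−2nε²) ≤ 0.136, i.e. exp(−2nε²) ≤ 0.136/282.
So 2nε² ≥ ln(282/0.136) = 7.637007.
Hence n ≥ 7.637007/(2·0.14²) = 194.822.
The smallest integer n is 195.

195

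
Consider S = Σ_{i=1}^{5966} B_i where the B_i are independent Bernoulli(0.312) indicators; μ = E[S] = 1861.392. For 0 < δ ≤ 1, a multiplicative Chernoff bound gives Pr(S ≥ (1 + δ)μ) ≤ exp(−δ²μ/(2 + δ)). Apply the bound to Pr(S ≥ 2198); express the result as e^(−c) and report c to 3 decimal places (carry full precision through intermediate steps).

27.912

Write 2198 = (1 + δ)μ, so δ = 2198/1861.392 − 1 = 0.1808367…
Then the exponent is δ²μ/(2 + δ) = (2198 − μ)² / (μ·(2 + δ)) = 27.911802.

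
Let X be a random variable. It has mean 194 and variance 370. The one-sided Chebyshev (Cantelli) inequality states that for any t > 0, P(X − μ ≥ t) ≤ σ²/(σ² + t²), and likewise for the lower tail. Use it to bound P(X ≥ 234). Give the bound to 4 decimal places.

0.1878

Here σ² = 370 and t = 40, so σ² + t² = 1970.
Cantelli's bound: 370/1970 = 0.1878.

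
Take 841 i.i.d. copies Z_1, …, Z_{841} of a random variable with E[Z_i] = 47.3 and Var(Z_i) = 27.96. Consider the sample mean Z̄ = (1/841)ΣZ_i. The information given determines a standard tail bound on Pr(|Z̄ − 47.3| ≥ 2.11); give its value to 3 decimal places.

0.007

With mean and variance of each term known, Chebyshev's inequality bounds the deviation of the sum (or sample mean).
Var(Z̄) = Var(Z_i)/n = 27.96/841 = 0.033246.
Chebyshev: Pr(|Z̄ − 47.3| ≥ 2.11) ≤ Var(Z̄)/(2.11)² = 27.96/(841·2.11²) = 0.0075.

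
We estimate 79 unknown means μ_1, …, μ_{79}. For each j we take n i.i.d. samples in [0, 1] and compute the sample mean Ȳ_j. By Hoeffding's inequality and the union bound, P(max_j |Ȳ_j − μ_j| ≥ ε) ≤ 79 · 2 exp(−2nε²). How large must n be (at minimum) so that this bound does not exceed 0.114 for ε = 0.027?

Need 2·79·exp(−2nε²) ≤ 0.114, i.e. exp(−2nε²) ≤ 0.114/158.
So 2nε² ≥ ln(158/0.114) = 7.234152.
Hence n ≥ 7.234152/(2·0.027²) = 4961.695.
The smallest integer n is 4962.

4962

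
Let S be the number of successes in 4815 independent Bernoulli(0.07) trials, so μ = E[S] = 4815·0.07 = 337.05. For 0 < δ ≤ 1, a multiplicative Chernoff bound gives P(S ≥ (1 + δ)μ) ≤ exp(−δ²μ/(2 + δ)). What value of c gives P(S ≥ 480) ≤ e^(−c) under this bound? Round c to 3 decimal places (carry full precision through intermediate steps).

25.010

Write 480 = (1 + δ)μ, so δ = 480/337.05 − 1 = 0.4241211…
Then the exponent is δ²μ/(2 + δ) = (480 − μ)² / (μ·(2 + δ)) = 25.010345.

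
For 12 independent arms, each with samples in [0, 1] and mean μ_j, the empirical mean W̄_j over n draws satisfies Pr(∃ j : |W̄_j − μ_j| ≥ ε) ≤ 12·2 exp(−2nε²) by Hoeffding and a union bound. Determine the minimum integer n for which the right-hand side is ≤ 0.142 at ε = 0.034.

Need 2·12·exp(−2nε²) ≤ 0.142, i.e. exp(−2nε²) ≤ 0.142/24.
So 2nε² ≥ ln(24/0.142) = 5.129982.
Hence n ≥ 5.129982/(2·0.034²) = 2218.850.
The smallest integer n is 2219.

2219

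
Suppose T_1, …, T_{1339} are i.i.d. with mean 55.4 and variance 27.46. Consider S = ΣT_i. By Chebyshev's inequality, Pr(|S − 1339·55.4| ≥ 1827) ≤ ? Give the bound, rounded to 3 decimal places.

Var(S) = n·Var(T_i) = 1339·27.46 = 36768.94.
Chebyshev: Pr(|S − 1339·55.4| ≥ 1827) ≤ Var(S)/1827² = 36768.94/3337929 = 0.0110.

0.011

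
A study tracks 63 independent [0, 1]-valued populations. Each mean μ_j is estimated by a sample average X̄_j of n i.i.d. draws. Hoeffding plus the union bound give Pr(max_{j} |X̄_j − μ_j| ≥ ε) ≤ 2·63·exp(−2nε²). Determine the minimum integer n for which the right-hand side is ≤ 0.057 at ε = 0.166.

Need 2·63·exp(−2nε²) ≤ 0.057, i.e. exp(−2nε²) ≤ 0.057/126.
So 2nε² ≥ ln(126/0.057) = 7.700986.
Hence n ≥ 7.700986/(2·0.166²) = 139.733.
The smallest integer n is 140.

140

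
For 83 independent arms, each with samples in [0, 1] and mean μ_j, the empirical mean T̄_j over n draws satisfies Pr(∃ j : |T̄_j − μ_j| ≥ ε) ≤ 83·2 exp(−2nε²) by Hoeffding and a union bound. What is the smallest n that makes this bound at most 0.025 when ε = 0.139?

Need 2·83·exp(−2nε²) ≤ 0.025, i.e. exp(−2nε²) ≤ 0.025/166.
So 2nε² ≥ ln(166/0.025) = 8.800867.
Hence n ≥ 8.800867/(2·0.139²) = 227.754.
The smallest integer n is 228.

228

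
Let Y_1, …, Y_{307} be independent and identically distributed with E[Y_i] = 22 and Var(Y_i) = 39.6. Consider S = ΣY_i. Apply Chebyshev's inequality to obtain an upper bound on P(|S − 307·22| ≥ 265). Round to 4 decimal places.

0.1731

Var(S) = n·Var(Y_i) = 307·39.6 = 12157.2.
Chebyshev: P(|S − 307·22| ≥ 265) ≤ Var(S)/265² = 12157.2/70225 = 0.1731.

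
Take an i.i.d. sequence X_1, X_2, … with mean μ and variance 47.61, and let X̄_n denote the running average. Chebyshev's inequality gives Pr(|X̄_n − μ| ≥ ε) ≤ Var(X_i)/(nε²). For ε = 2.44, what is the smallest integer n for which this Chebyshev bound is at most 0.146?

Require 47.61/(n·2.44²) ≤ 0.146, i.e. n ≥ 47.61/(0.146·2.44²) = 54.773.
The smallest integer n is 55.

55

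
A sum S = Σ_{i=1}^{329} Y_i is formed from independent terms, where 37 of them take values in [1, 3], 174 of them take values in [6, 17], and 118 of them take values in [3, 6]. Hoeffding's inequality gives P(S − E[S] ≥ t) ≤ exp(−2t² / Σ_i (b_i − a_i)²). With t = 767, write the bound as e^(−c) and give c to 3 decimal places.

52.847

Σ(b_i − a_i)² = 37·2² + 174·11² + 118·3² = 22264.
c = 2t² / 22264 = 2·767² / 22264 = 52.8467.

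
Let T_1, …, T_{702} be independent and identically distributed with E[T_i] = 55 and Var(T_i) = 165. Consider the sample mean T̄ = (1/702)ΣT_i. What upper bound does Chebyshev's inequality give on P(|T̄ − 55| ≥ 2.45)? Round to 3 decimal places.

0.039

Var(T̄) = Var(T_i)/n = 165/702 = 0.23504.
Chebyshev: P(|T̄ − 55| ≥ 2.45) ≤ Var(T̄)/(2.45)² = 165/(702·2.45²) = 0.0392.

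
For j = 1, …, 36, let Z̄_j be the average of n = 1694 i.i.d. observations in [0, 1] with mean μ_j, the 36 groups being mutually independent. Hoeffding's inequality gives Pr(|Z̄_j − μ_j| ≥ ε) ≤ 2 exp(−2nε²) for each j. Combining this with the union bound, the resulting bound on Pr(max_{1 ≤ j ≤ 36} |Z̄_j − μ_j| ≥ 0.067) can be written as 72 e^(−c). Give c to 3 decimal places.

Union bound over the 36 events: Pr(max_{1 ≤ j ≤ 36} |Z̄_j − μ_j| ≥ 0.067) ≤ 36·2·exp(−2nε²) = 72 exp(−2·1694·0.067²).
So c = 2·1694·0.067² = 15.2087.

15.209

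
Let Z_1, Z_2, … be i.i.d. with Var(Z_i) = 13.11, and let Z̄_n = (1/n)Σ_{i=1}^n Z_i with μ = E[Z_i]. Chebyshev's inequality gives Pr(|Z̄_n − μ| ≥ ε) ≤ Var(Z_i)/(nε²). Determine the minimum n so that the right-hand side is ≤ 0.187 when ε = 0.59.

Require 13.11/(n·0.59²) ≤ 0.187, i.e. n ≥ 13.11/(0.187·0.59²) = 201.399.
The smallest integer n is 202.

202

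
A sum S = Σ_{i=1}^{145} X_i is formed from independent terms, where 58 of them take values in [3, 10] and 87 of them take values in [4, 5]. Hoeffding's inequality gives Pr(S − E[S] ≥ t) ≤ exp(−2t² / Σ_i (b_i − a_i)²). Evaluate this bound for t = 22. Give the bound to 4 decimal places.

0.7186

Σ(b_i − a_i)² = 58·7² + 87·1² = 2929.
Exponent = 2·22² / 2929 = 0.33049.
Bound = exp(−0.33049) = 0.71857.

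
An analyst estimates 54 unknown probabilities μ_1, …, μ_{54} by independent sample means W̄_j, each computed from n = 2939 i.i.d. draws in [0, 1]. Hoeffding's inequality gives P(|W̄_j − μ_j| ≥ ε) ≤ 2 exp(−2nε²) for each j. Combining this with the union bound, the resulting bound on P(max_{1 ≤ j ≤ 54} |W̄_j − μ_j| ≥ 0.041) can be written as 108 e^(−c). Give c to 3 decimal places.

9.881

Union bound over the 54 events: P(max_{1 ≤ j ≤ 54} |W̄_j − μ_j| ≥ 0.041) ≤ 54·2·exp(−2nε²) = 108 exp(−2·2939·0.041²).
So c = 2·2939·0.041² = 9.8809.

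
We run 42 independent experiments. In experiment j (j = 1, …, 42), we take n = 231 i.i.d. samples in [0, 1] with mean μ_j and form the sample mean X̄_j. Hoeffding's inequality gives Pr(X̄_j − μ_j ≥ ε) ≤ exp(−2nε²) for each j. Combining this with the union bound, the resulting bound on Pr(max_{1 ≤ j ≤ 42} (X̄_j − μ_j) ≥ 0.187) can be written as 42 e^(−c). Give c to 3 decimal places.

Union bound over the 42 events: Pr(max_{1 ≤ j ≤ 42} (X̄_j − μ_j) ≥ 0.187) ≤ 42·exp(−2nε²) = 42 exp(−2·231·0.187²).
So c = 2·231·0.187² = 16.1557.

16.156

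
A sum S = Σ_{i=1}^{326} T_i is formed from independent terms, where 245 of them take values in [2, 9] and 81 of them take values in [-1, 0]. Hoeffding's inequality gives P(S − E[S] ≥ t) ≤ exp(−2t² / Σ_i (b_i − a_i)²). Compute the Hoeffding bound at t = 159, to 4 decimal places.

0.0152

Σ(b_i − a_i)² = 245·7² + 81·1² = 12086.
Exponent = 2·159² / 12086 = 4.18352.
Bound = exp(−4.18352) = 0.01524.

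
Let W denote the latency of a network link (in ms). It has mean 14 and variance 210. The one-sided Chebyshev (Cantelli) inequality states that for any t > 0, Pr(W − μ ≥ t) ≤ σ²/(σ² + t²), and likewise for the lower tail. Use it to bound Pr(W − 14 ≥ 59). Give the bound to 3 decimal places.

Here σ² = 210 and t = 59, so σ² + t² = 3691.
Cantelli's bound: 210/3691 = 0.0569.

0.057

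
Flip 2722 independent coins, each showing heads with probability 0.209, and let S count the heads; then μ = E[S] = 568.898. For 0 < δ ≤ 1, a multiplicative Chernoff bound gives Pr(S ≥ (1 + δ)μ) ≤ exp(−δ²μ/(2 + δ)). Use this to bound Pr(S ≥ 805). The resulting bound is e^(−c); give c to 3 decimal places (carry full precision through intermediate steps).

40.574

Write 805 = (1 + δ)μ, so δ = 805/568.898 − 1 = 0.4150164…
Then the exponent is δ²μ/(2 + δ) = (805 − μ)² / (μ·(2 + δ)) = 40.573721.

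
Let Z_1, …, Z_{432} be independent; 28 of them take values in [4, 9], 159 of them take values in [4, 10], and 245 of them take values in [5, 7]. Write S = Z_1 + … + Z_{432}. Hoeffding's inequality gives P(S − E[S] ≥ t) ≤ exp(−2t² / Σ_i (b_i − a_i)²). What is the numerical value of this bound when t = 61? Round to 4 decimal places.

0.3660

Σ(b_i − a_i)² = 28·5² + 159·6² + 245·2² = 7404.
Exponent = 2·61² / 7404 = 1.00513.
Bound = exp(−1.00513) = 0.36600.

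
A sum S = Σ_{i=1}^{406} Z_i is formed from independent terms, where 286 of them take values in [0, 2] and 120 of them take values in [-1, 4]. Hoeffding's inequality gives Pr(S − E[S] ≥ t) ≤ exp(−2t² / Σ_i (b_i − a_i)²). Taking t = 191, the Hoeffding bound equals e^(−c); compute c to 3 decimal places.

17.607

Σ(b_i − a_i)² = 286·2² + 120·5² = 4144.
c = 2t² / 4144 = 2·191² / 4144 = 17.6067.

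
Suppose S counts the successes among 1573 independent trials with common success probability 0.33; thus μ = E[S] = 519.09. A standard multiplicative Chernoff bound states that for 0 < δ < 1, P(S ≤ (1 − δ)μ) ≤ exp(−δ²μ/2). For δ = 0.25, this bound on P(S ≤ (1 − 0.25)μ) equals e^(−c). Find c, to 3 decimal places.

c = δ²μ/2 = 0.25²·519.09/2 = 16.2216.

16.222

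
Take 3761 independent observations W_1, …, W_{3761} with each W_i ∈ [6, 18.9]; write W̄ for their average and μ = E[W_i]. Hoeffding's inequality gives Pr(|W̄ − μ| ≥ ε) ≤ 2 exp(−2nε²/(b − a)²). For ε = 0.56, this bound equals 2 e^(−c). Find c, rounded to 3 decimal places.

14.175

c = 2nε²/(b − a)² = 2·3761·0.56² / 12.9² = 14.1752.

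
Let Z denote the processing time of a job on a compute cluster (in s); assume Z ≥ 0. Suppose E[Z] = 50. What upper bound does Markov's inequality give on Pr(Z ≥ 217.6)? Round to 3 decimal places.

Markov's inequality: for a non-negative random variable, Pr(Z ≥ a) ≤ E[Z]/a.
Here E[Z] = 50 and a = 217.6, so the bound is 50/217.6 = 0.2298.

0.230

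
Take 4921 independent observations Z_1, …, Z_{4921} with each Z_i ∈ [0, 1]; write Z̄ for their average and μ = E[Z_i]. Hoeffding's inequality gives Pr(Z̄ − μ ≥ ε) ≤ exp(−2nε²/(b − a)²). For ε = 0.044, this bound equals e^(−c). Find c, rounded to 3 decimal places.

c = 2nε²/(b − a)² = 2·4921·0.044² / 1² = 19.0541.

19.054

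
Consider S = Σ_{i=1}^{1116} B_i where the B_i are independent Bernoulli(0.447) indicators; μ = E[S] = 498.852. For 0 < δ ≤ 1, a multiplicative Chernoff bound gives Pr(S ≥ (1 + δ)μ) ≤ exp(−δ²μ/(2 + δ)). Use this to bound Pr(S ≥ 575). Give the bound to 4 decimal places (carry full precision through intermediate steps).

0.0045

Write 575 = (1 + δ)μ, so δ = 575/498.852 − 1 = 0.1526465…
Then the exponent is δ²μ/(2 + δ) = (575 − μ)² / (μ·(2 + δ)) = 5.399737.
Bound = exp(−5.399737) = 0.00452.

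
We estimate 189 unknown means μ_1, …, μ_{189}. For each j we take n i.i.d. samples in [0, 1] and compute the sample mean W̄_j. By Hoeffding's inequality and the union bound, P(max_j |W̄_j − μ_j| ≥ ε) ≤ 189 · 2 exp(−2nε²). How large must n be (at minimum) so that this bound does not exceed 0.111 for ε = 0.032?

Need 2·189·exp(−2nε²) ≤ 0.111, i.e. exp(−2nε²) ≤ 0.111/378.
So 2nε² ≥ ln(378/0.111) = 8.133119.
Hence n ≥ 8.133119/(2·0.032²) = 3971.250.
The smallest integer n is 3972.

3972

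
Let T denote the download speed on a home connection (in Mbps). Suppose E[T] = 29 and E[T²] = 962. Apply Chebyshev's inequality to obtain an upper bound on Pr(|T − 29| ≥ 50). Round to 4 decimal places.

0.0484

Var(T) = E[T²] − (E[T])² = 962 − 841 = 121.
Chebyshev's inequality: Pr(|T − μ| ≥ t) ≤ Var(T)/t² = 121/2500 = 0.0484.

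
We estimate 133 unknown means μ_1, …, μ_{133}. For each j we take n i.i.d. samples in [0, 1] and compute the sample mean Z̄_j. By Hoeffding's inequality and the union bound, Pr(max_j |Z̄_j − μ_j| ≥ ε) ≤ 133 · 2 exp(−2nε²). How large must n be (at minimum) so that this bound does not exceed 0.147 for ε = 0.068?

812

Need 2·133·exp(−2nε²) ≤ 0.147, i.e. exp(−2nε²) ≤ 0.147/266.
So 2nε² ≥ ln(266/0.147) = 7.500819.
Hence n ≥ 7.500819/(2·0.068²) = 811.075.
The smallest integer n is 812.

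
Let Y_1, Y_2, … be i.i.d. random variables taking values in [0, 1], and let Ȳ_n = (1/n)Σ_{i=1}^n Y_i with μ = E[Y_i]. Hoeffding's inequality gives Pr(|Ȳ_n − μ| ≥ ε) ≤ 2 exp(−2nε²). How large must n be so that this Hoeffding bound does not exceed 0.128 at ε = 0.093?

159

Require 2·exp(−2nε²) ≤ 0.128, i.e. 2nε² ≥ ln(2/0.128) = 2.748872.
So n ≥ 2.748872 / (2·0.093²) = 158.913.
The smallest integer n is 159.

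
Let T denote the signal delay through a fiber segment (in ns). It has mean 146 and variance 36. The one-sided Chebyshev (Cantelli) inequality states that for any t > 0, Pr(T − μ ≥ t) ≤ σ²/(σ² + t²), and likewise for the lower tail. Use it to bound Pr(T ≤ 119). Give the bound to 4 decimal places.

Here σ² = 36 and t = 27, so σ² + t² = 765.
Cantelli's bound: 36/765 = 0.0471.

0.0471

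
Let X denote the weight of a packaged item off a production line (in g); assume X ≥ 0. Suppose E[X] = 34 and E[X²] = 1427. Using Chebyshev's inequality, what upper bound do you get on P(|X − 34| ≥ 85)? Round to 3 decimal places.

Var(X) = E[X²] − (E[X])² = 1427 − 1156 = 271.
Chebyshev's inequality: P(|X − μ| ≥ t) ≤ Var(X)/t² = 271/7225 = 0.0375.

0.038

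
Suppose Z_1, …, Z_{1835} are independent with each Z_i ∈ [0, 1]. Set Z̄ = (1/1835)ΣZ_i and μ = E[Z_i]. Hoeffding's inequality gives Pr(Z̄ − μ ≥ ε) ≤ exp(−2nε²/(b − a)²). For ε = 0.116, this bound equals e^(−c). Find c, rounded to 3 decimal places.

49.384

c = 2nε²/(b − a)² = 2·1835·0.116² / 1² = 49.3835.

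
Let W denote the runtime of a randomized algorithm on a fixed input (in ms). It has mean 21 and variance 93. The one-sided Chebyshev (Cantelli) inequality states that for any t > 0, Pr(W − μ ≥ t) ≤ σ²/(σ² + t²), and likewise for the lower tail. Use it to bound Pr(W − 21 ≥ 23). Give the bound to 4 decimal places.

Here σ² = 93 and t = 23, so σ² + t² = 622.
Cantelli's bound: 93/622 = 0.1495.

0.1495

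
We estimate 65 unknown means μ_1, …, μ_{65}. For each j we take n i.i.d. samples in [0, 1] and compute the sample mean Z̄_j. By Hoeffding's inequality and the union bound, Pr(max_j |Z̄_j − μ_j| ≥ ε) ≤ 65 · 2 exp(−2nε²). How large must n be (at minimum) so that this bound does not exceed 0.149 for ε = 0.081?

Need 2·65·exp(−2nε²) ≤ 0.149, i.e. exp(−2nε²) ≤ 0.149/130.
So 2nε² ≥ ln(130/0.149) = 6.771343.
Hence n ≥ 6.771343/(2·0.081²) = 516.030.
The smallest integer n is 517.

517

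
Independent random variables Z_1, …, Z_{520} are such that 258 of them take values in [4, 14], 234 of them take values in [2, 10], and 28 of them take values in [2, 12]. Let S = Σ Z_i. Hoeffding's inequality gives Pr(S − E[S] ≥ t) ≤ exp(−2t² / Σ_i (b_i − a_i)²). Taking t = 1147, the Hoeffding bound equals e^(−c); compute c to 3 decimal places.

Σ(b_i − a_i)² = 258·10² + 234·8² + 28·10² = 43576.
c = 2t² / 43576 = 2·1147² / 43576 = 60.3823.

60.382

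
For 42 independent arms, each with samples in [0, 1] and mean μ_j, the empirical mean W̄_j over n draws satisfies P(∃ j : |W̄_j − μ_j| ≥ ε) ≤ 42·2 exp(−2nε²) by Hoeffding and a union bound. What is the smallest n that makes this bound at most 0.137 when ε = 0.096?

349

Need 2·42·exp(−2nε²) ≤ 0.137, i.e. exp(−2nε²) ≤ 0.137/84.
So 2nε² ≥ ln(84/0.137) = 6.418591.
Hence n ≥ 6.418591/(2·0.096²) = 348.231.
The smallest integer n is 349.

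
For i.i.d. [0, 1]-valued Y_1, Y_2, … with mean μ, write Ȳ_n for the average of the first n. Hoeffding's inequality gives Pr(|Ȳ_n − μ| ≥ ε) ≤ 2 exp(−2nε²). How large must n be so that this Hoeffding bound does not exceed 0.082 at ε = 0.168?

Require 2·exp(−2nε²) ≤ 0.082, i.e. 2nε² ≥ ln(2/0.082) = 3.194183.
So n ≥ 3.194183 / (2·0.168²) = 56.586.
The smallest integer n is 57.

57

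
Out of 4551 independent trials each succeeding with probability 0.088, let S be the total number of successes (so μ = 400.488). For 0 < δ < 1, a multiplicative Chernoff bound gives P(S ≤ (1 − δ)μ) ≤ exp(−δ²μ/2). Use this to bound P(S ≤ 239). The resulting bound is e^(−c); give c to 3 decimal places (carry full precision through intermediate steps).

Write 239 = (1 − δ)μ, so δ = 1 − 239/400.488 = 0.4032281…
Then the exponent is δ²μ/2 = (μ − 239)²/(2μ) = 32.558247.

32.558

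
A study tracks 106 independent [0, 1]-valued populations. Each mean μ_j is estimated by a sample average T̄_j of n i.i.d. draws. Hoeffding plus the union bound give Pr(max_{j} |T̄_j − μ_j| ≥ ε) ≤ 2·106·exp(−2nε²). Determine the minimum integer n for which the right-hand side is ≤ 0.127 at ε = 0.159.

147

Need 2·106·exp(−2nε²) ≤ 0.127, i.e. exp(−2nε²) ≤ 0.127/212.
So 2nε² ≥ ln(212/0.127) = 7.420154.
Hence n ≥ 7.420154/(2·0.159²) = 146.754.
The smallest integer n is 147.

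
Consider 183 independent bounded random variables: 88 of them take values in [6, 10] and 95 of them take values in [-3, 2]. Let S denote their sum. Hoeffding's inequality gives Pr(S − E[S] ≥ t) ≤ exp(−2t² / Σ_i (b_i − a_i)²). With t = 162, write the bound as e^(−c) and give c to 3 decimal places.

Σ(b_i − a_i)² = 88·4² + 95·5² = 3783.
c = 2t² / 3783 = 2·162² / 3783 = 13.8747.

13.875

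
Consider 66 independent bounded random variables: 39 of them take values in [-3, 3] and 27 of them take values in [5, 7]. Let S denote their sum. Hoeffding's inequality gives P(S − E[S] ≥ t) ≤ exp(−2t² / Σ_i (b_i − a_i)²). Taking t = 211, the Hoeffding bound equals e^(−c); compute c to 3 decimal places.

Σ(b_i − a_i)² = 39·6² + 27·2² = 1512.
c = 2t² / 1512 = 2·211² / 1512 = 58.8902.

58.890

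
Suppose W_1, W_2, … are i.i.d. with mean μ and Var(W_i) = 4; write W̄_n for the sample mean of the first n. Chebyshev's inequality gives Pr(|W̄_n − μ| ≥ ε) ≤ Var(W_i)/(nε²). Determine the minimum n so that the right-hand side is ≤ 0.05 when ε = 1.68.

29

Require 4/(n·1.68²) ≤ 0.05, i.e. n ≥ 4/(0.05·1.68²) = 28.345.
The smallest integer n is 29.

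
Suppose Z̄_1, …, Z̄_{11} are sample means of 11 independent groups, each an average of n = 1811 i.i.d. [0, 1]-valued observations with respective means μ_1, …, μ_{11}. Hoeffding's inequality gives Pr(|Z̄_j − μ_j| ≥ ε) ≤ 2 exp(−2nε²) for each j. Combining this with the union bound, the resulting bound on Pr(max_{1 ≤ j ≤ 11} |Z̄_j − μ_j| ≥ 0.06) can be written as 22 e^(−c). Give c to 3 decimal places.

13.039

Union bound over the 11 events: Pr(max_{1 ≤ j ≤ 11} |Z̄_j − μ_j| ≥ 0.06) ≤ 11·2·exp(−2nε²) = 22 exp(−2·1811·0.06²).
So c = 2·1811·0.06² = 13.0392.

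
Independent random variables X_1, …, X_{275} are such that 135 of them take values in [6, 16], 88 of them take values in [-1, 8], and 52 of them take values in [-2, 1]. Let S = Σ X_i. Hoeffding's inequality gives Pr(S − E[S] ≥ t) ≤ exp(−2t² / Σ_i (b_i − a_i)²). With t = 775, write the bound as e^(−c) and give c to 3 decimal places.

56.942

Σ(b_i − a_i)² = 135·10² + 88·9² + 52·3² = 21096.
c = 2t² / 21096 = 2·775² / 21096 = 56.9421.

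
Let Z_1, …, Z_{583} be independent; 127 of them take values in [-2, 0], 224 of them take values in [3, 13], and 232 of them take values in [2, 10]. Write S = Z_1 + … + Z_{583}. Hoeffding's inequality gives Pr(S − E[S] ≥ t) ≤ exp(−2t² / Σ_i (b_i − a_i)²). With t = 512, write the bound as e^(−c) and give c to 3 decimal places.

Σ(b_i − a_i)² = 127·2² + 224·10² + 232·8² = 37756.
c = 2t² / 37756 = 2·512² / 37756 = 13.8862.

13.886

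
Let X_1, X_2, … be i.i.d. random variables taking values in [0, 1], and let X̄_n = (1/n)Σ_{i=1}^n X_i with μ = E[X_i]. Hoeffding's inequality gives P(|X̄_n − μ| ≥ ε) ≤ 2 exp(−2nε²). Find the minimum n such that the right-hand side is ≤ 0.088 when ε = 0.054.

536

Require 2·exp(−2nε²) ≤ 0.088, i.e. 2nε² ≥ ln(2/0.088) = 3.123566.
So n ≥ 3.123566 / (2·0.054²) = 535.591.
The smallest integer n is 536.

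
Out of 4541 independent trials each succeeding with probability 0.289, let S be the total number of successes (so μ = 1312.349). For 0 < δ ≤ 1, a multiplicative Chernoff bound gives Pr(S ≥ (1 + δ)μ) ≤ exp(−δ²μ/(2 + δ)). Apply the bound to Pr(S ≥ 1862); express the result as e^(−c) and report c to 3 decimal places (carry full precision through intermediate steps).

95.174

Write 1862 = (1 + δ)μ, so δ = 1862/1312.349 − 1 = 0.4188299…
Then the exponent is δ²μ/(2 + δ) = (1862 − μ)² / (μ·(2 + δ)) = 95.174230.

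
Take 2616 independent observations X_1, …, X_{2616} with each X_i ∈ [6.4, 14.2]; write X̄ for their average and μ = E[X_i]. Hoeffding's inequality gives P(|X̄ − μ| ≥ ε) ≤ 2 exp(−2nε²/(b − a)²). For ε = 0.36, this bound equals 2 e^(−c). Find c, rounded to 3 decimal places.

c = 2nε²/(b − a)² = 2·2616·0.36² / 7.8² = 11.1451.

11.145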